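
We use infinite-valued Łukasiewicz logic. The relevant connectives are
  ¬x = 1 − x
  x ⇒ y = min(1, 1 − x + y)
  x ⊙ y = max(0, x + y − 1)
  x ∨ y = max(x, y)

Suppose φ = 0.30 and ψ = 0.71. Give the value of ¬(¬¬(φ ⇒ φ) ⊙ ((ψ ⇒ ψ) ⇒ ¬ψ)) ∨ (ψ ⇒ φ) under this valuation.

φ ⇒ φ = min(1, 1 − 0.30 + 0.30) = min(1, 1.00) = 1.00
¬(φ ⇒ φ) = 1 − 1.00 = 0.00
¬¬(φ ⇒ φ) = 1 − 0.00 = 1.00
ψ ⇒ ψ = min(1, 1 − 0.71 + 0.71) = min(1, 1.00) = 1.00
¬ψ = 1 − 0.71 = 0.29
(ψ ⇒ ψ) ⇒ ¬ψ = min(1, 1 − 1.00 + 0.29) = min(1, 0.29) = 0.29
¬¬(φ ⇒ φ) ⊙ ((ψ ⇒ ψ) ⇒ ¬ψ) = max(0, 1.00 + 0.29 − 1) = max(0, 0.29) = 0.29
¬(¬¬(φ ⇒ φ) ⊙ ((ψ ⇒ ψ) ⇒ ¬ψ)) = 1 − 0.29 = 0.71
ψ ⇒ φ = min(1, 1 − 0.71 + 0.30) = min(1, 0.59) = 0.59
¬(¬¬(φ ⇒ φ) ⊙ ((ψ ⇒ ψ) ⇒ ¬ψ)) ∨ (ψ ⇒ φ) = max(0.71, 0.59) = 0.71

0.71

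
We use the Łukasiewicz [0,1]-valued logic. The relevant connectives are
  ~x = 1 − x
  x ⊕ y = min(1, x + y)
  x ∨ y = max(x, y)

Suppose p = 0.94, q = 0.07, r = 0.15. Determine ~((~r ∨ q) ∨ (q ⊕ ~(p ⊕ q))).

0.15

~r = 1 − 0.15 = 0.85
~r ∨ q = max(0.85, 0.07) = 0.85
p ⊕ q = min(1, 0.94 + 0.07) = min(1, 1.01) = 1.00
~(p ⊕ q) = 1 − 1.00 = 0.00
q ⊕ ~(p ⊕ q) = min(1, 0.07 + 0.00) = min(1, 0.07) = 0.07
(~r ∨ q) ∨ (q ⊕ ~(p ⊕ q)) = max(0.85, 0.07) = 0.85
~((~r ∨ q) ∨ (q ⊕ ~(p ⊕ q))) = 1 − 0.85 = 0.15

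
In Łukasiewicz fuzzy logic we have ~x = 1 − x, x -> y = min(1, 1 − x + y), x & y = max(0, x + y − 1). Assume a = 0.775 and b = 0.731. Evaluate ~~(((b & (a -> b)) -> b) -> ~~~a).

a -> b = min(1, 1 − 0.775 + 0.731) = min(1, 0.956) = 0.956
b & (a -> b) = max(0, 0.731 + 0.956 − 1) = max(0, 0.687) = 0.687
(b & (a -> b)) -> b = min(1, 1 − 0.687 + 0.731) = min(1, 1.044) = 1.000
~a = 1 − 0.775 = 0.225
~~a = 1 − 0.225 = 0.775
~~~a = 1 − 0.775 = 0.225
((b & (a -> b)) -> b) -> ~~~a = min(1, 1 − 1.000 + 0.225) = min(1, 0.225) = 0.225
~(((b & (a -> b)) -> b) -> ~~~a) = 1 − 0.225 = 0.775
~~(((b & (a -> b)) -> b) -> ~~~a) = 1 − 0.775 = 0.225

0.225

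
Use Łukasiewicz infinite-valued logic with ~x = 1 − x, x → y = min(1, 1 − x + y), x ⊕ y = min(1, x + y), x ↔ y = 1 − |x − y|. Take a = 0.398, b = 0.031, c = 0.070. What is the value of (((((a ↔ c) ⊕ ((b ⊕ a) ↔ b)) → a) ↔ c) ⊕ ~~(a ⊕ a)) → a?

a ↔ c = 1 − |0.398 − 0.070| = 1 − 0.328 = 0.672
b ⊕ a = min(1, 0.031 + 0.398) = min(1, 0.429) = 0.429
(b ⊕ a) ↔ b = 1 − |0.429 − 0.031| = 1 − 0.398 = 0.602
(a ↔ c) ⊕ ((b ⊕ a) ↔ b) = min(1, 0.672 + 0.602) = min(1, 1.274) = 1.000
((a ↔ c) ⊕ ((b ⊕ a) ↔ b)) → a = min(1, 1 − 1.000 + 0.398) = min(1, 0.398) = 0.398
(((a ↔ c) ⊕ ((b ⊕ a) ↔ b)) → a) ↔ c = 1 − |0.398 − 0.070| = 1 − 0.328 = 0.672
a ⊕ a = min(1, 0.398 + 0.398) = min(1, 0.796) = 0.796
~(a ⊕ a) = 1 − 0.796 = 0.204
~~(a ⊕ a) = 1 − 0.204 = 0.796
((((a ↔ c) ⊕ ((b ⊕ a) ↔ b)) → a) ↔ c) ⊕ ~~(a ⊕ a) = min(1, 0.672 + 0.796) = min(1, 1.468) = 1.000
(((((a ↔ c) ⊕ ((b ⊕ a) ↔ b)) → a) ↔ c) ⊕ ~~(a ⊕ a)) → a = min(1, 1 − 1.000 + 0.398) = min(1, 0.398) = 0.398

0.398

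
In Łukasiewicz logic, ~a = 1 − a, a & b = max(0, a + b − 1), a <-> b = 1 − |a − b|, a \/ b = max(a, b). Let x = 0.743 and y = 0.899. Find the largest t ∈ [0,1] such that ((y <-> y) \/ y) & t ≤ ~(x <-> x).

0.000

y <-> y = 1 − |0.899 − 0.899| = 1 − 0.000 = 1.000
(y <-> y) \/ y = max(1.000, 0.899) = 1.000
So the left factor is (y <-> y) \/ y = 1.000.
x <-> x = 1 − |0.743 − 0.743| = 1 − 0.000 = 1.000
~(x <-> x) = 1 − 1.000 = 0.000
So the right-hand bound is ~(x <-> x) = 0.000.
The residuum of the Łukasiewicz t-norm gives the supremum: min(1, 1 − 1.000 + 0.000).
1 − 1.000 + 0.000 = 0.000, so t = min(1, 0.000) = 0.000.
Check: 1.000 & 0.000 = max(0, 0.000) = 0.000 ≤ 0.000.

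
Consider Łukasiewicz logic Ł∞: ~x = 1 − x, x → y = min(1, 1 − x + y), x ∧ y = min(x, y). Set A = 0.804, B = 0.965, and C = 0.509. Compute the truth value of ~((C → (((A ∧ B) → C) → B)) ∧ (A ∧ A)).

A ∧ B = min(0.804, 0.965) = 0.804
(A ∧ B) → C = min(1, 1 − 0.804 + 0.509) = min(1, 0.705) = 0.705
((A ∧ B) → C) → B = min(1, 1 − 0.705 + 0.965) = min(1, 1.260) = 1.000
C → (((A ∧ B) → C) → B) = min(1, 1 − 0.509 + 1.000) = min(1, 1.491) = 1.000
A ∧ A = min(0.804, 0.804) = 0.804
(C → (((A ∧ B) → C) → B)) ∧ (A ∧ A) = min(1.000, 0.804) = 0.804
~((C → (((A ∧ B) → C) → B)) ∧ (A ∧ A)) = 1 − 0.804 = 0.196

0.196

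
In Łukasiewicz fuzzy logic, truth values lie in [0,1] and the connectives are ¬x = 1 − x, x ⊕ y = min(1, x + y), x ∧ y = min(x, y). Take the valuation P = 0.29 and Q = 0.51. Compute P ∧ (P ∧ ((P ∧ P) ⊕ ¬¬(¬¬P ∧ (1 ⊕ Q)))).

0.29

P ∧ P = min(0.29, 0.29) = 0.29
¬P = 1 − 0.29 = 0.71
¬¬P = 1 − 0.71 = 0.29
1 ⊕ Q = min(1, 1.00 + 0.51) = min(1, 1.51) = 1.00
¬¬P ∧ (1 ⊕ Q) = min(0.29, 1.00) = 0.29
¬(¬¬P ∧ (1 ⊕ Q)) = 1 − 0.29 = 0.71
¬¬(¬¬P ∧ (1 ⊕ Q)) = 1 − 0.71 = 0.29
(P ∧ P) ⊕ ¬¬(¬¬P ∧ (1 ⊕ Q)) = min(1, 0.29 + 0.29) = min(1, 0.58) = 0.58
P ∧ ((P ∧ P) ⊕ ¬¬(¬¬P ∧ (1 ⊕ Q))) = min(0.29, 0.58) = 0.29
P ∧ (P ∧ ((P ∧ P) ⊕ ¬¬(¬¬P ∧ (1 ⊕ Q)))) = min(0.29, 0.29) = 0.29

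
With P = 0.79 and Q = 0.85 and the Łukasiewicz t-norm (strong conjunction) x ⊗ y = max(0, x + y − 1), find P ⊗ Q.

P ⊗ Q = max(0, 0.79 + 0.85 − 1) = max(0, 0.64) = 0.64
For comparison, the Gödel (minimum) t-norm min(x, y) would give 0.79.

0.64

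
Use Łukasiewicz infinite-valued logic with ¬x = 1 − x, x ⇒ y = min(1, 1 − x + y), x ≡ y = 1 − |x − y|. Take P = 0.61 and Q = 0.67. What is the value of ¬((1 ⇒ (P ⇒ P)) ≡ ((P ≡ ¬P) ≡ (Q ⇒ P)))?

P ⇒ P = min(1, 1 − 0.61 + 0.61) = min(1, 1.00) = 1.00
1 ⇒ (P ⇒ P) = min(1, 1 − 1.00 + 1.00) = min(1, 1.00) = 1.00
¬P = 1 − 0.61 = 0.39
P ≡ ¬P = 1 − |0.61 − 0.39| = 1 − 0.22 = 0.78
Q ⇒ P = min(1, 1 − 0.67 + 0.61) = min(1, 0.94) = 0.94
(P ≡ ¬P) ≡ (Q ⇒ P) = 1 − |0.78 − 0.94| = 1 − 0.16 = 0.84
(1 ⇒ (P ⇒ P)) ≡ ((P ≡ ¬P) ≡ (Q ⇒ P)) = 1 − |1.00 − 0.84| = 1 − 0.16 = 0.84
¬((1 ⇒ (P ⇒ P)) ≡ ((P ≡ ¬P) ≡ (Q ⇒ P))) = 1 − 0.84 = 0.16

0.16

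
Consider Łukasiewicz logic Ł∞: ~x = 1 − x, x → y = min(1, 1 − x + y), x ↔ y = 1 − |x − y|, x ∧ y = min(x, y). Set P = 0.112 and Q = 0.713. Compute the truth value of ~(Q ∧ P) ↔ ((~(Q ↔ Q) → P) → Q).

0.825

Q ∧ P = min(0.713, 0.112) = 0.112
~(Q ∧ P) = 1 − 0.112 = 0.888
Q ↔ Q = 1 − |0.713 − 0.713| = 1 − 0.000 = 1.000
~(Q ↔ Q) = 1 − 1.000 = 0.000
~(Q ↔ Q) → P = min(1, 1 − 0.000 + 0.112) = min(1, 1.112) = 1.000
(~(Q ↔ Q) → P) → Q = min(1, 1 − 1.000 + 0.713) = min(1, 0.713) = 0.713
~(Q ∧ P) ↔ ((~(Q ↔ Q) → P) → Q) = 1 − |0.888 − 0.713| = 1 − 0.175 = 0.825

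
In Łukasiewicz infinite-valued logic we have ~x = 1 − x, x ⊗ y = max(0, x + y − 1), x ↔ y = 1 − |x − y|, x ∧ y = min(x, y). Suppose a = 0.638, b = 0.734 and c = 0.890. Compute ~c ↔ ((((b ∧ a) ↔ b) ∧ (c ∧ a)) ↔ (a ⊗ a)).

0.472

~c = 1 − 0.890 = 0.110
b ∧ a = min(0.734, 0.638) = 0.638
(b ∧ a) ↔ b = 1 − |0.638 − 0.734| = 1 − 0.096 = 0.904
c ∧ a = min(0.890, 0.638) = 0.638
((b ∧ a) ↔ b) ∧ (c ∧ a) = min(0.904, 0.638) = 0.638
a ⊗ a = max(0, 0.638 + 0.638 − 1) = max(0, 0.276) = 0.276
(((b ∧ a) ↔ b) ∧ (c ∧ a)) ↔ (a ⊗ a) = 1 − |0.638 − 0.276| = 1 − 0.362 = 0.638
~c ↔ ((((b ∧ a) ↔ b) ∧ (c ∧ a)) ↔ (a ⊗ a)) = 1 − |0.110 − 0.638| = 1 − 0.528 = 0.472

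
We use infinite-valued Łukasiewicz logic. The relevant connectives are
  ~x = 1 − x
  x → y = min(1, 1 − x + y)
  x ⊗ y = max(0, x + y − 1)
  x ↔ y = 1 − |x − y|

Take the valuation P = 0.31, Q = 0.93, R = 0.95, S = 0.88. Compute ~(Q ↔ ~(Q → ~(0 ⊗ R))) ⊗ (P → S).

0 ⊗ R = max(0, 0.00 + 0.95 − 1) = max(0, -0.05) = 0.00
~(0 ⊗ R) = 1 − 0.00 = 1.00
Q → ~(0 ⊗ R) = min(1, 1 − 0.93 + 1.00) = min(1, 1.07) = 1.00
~(Q → ~(0 ⊗ R)) = 1 − 1.00 = 0.00
Q ↔ ~(Q → ~(0 ⊗ R)) = 1 − |0.93 − 0.00| = 1 − 0.93 = 0.07
~(Q ↔ ~(Q → ~(0 ⊗ R))) = 1 − 0.07 = 0.93
P → S = min(1, 1 − 0.31 + 0.88) = min(1, 1.57) = 1.00
~(Q ↔ ~(Q → ~(0 ⊗ R))) ⊗ (P → S) = max(0, 0.93 + 1.00 − 1) = max(0, 0.93) = 0.93

0.93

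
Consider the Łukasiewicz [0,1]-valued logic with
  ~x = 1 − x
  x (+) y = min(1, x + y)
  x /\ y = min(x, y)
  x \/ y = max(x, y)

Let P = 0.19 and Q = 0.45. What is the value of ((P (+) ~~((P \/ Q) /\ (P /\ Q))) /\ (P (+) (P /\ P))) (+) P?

0.57

P \/ Q = max(0.19, 0.45) = 0.45
P /\ Q = min(0.19, 0.45) = 0.19
(P \/ Q) /\ (P /\ Q) = min(0.45, 0.19) = 0.19
~((P \/ Q) /\ (P /\ Q)) = 1 − 0.19 = 0.81
~~((P \/ Q) /\ (P /\ Q)) = 1 − 0.81 = 0.19
P (+) ~~((P \/ Q) /\ (P /\ Q)) = min(1, 0.19 + 0.19) = min(1, 0.38) = 0.38
P /\ P = min(0.19, 0.19) = 0.19
P (+) (P /\ P) = min(1, 0.19 + 0.19) = min(1, 0.38) = 0.38
(P (+) ~~((P \/ Q) /\ (P /\ Q))) /\ (P (+) (P /\ P)) = min(0.38, 0.38) = 0.38
((P (+) ~~((P \/ Q) /\ (P /\ Q))) /\ (P (+) (P /\ P))) (+) P = min(1, 0.38 + 0.19) = min(1, 0.57) = 0.57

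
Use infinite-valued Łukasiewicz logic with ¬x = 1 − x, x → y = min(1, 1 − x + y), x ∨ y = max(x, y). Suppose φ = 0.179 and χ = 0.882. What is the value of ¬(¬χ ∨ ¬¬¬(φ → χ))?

0.882

¬χ = 1 − 0.882 = 0.118
φ → χ = min(1, 1 − 0.179 + 0.882) = min(1, 1.703) = 1.000
¬(φ → χ) = 1 − 1.000 = 0.000
¬¬(φ → χ) = 1 − 0.000 = 1.000
¬¬¬(φ → χ) = 1 − 1.000 = 0.000
¬χ ∨ ¬¬¬(φ → χ) = max(0.118, 0.000) = 0.118
¬(¬χ ∨ ¬¬¬(φ → χ)) = 1 − 0.118 = 0.882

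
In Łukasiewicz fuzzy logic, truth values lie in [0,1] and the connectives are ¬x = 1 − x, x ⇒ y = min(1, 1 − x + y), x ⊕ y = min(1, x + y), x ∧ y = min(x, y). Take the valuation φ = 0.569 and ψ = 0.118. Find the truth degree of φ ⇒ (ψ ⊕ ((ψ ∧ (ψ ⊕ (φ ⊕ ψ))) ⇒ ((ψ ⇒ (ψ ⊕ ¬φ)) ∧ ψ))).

φ ⊕ ψ = min(1, 0.569 + 0.118) = min(1, 0.687) = 0.687
ψ ⊕ (φ ⊕ ψ) = min(1, 0.118 + 0.687) = min(1, 0.805) = 0.805
ψ ∧ (ψ ⊕ (φ ⊕ ψ)) = min(0.118, 0.805) = 0.118
¬φ = 1 − 0.569 = 0.431
ψ ⊕ ¬φ = min(1, 0.118 + 0.431) = min(1, 0.549) = 0.549
ψ ⇒ (ψ ⊕ ¬φ) = min(1, 1 − 0.118 + 0.549) = min(1, 1.431) = 1.000
(ψ ⇒ (ψ ⊕ ¬φ)) ∧ ψ = min(1.000, 0.118) = 0.118
(ψ ∧ (ψ ⊕ (φ ⊕ ψ))) ⇒ ((ψ ⇒ (ψ ⊕ ¬φ)) ∧ ψ) = min(1, 1 − 0.118 + 0.118) = min(1, 1.000) = 1.000
ψ ⊕ ((ψ ∧ (ψ ⊕ (φ ⊕ ψ))) ⇒ ((ψ ⇒ (ψ ⊕ ¬φ)) ∧ ψ)) = min(1, 0.118 + 1.000) = min(1, 1.118) = 1.000
φ ⇒ (ψ ⊕ ((ψ ∧ (ψ ⊕ (φ ⊕ ψ))) ⇒ ((ψ ⇒ (ψ ⊕ ¬φ)) ∧ ψ))) = min(1, 1 − 0.569 + 1.000) = min(1, 1.431) = 1.000

1.000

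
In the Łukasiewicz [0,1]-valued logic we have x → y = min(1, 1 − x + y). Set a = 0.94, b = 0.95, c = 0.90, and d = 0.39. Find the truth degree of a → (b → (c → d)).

c → d = min(1, 1 − 0.90 + 0.39) = min(1, 0.49) = 0.49
b → (c → d) = min(1, 1 − 0.95 + 0.49) = min(1, 0.54) = 0.54
a → (b → (c → d)) = min(1, 1 − 0.94 + 0.54) = min(1, 0.60) = 0.60

0.60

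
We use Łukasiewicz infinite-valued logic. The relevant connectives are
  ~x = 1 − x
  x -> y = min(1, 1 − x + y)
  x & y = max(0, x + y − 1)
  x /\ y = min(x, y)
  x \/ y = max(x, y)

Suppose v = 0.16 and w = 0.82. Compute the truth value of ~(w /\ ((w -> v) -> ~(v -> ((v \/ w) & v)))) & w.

w -> v = min(1, 1 − 0.82 + 0.16) = min(1, 0.34) = 0.34
v \/ w = max(0.16, 0.82) = 0.82
(v \/ w) & v = max(0, 0.82 + 0.16 − 1) = max(0, -0.02) = 0.00
v -> ((v \/ w) & v) = min(1, 1 − 0.16 + 0.00) = min(1, 0.84) = 0.84
~(v -> ((v \/ w) & v)) = 1 − 0.84 = 0.16
(w -> v) -> ~(v -> ((v \/ w) & v)) = min(1, 1 − 0.34 + 0.16) = min(1, 0.82) = 0.82
w /\ ((w -> v) -> ~(v -> ((v \/ w) & v))) = min(0.82, 0.82) = 0.82
~(w /\ ((w -> v) -> ~(v -> ((v \/ w) & v)))) = 1 − 0.82 = 0.18
~(w /\ ((w -> v) -> ~(v -> ((v \/ w) & v)))) & w = max(0, 0.18 + 0.82 − 1) = max(0, 0.00) = 0.00

0.00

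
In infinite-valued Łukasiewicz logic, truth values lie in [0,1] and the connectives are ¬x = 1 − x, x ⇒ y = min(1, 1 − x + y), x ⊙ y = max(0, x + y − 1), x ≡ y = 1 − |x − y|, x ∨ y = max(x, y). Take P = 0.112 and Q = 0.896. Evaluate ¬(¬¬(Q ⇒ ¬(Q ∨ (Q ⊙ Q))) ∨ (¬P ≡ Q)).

Q ⊙ Q = max(0, 0.896 + 0.896 − 1) = max(0, 0.792) = 0.792
Q ∨ (Q ⊙ Q) = max(0.896, 0.792) = 0.896
¬(Q ∨ (Q ⊙ Q)) = 1 − 0.896 = 0.104
Q ⇒ ¬(Q ∨ (Q ⊙ Q)) = min(1, 1 − 0.896 + 0.104) = min(1, 0.208) = 0.208
¬(Q ⇒ ¬(Q ∨ (Q ⊙ Q))) = 1 − 0.208 = 0.792
¬¬(Q ⇒ ¬(Q ∨ (Q ⊙ Q))) = 1 − 0.792 = 0.208
¬P = 1 − 0.112 = 0.888
¬P ≡ Q = 1 − |0.888 − 0.896| = 1 − 0.008 = 0.992
¬¬(Q ⇒ ¬(Q ∨ (Q ⊙ Q))) ∨ (¬P ≡ Q) = max(0.208, 0.992) = 0.992
¬(¬¬(Q ⇒ ¬(Q ∨ (Q ⊙ Q))) ∨ (¬P ≡ Q)) = 1 − 0.992 = 0.008

0.008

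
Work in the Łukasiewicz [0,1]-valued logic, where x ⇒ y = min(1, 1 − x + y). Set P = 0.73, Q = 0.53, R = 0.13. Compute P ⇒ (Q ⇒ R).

0.87

Q ⇒ R = min(1, 1 − 0.53 + 0.13) = min(1, 0.60) = 0.60
P ⇒ (Q ⇒ R) = min(1, 1 − 0.73 + 0.60) = min(1, 0.87) = 0.87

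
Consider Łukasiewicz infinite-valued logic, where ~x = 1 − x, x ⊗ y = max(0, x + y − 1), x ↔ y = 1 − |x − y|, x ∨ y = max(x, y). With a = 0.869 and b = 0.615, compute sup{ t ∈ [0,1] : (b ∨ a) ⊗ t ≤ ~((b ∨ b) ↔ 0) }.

0.746

b ∨ a = max(0.615, 0.869) = 0.869
So the left factor is b ∨ a = 0.869.
b ∨ b = max(0.615, 0.615) = 0.615
(b ∨ b) ↔ 0 = 1 − |0.615 − 0.000| = 1 − 0.615 = 0.385
~((b ∨ b) ↔ 0) = 1 − 0.385 = 0.615
So the right-hand bound is ~((b ∨ b) ↔ 0) = 0.615.
The residuum of the Łukasiewicz t-norm gives the supremum: min(1, 1 − 0.869 + 0.615).
1 − 0.869 + 0.615 = 0.746, so t = min(1, 0.746) = 0.746.
Check: 0.869 ⊗ 0.746 = max(0, 0.615) = 0.615 ≤ 0.615.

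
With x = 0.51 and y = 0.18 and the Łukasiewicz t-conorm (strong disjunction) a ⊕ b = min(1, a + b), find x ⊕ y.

x ⊕ y = min(1, 0.51 + 0.18) = min(1, 0.69) = 0.69
For comparison, the Gödel t-conorm max(a, b) would give 0.51.

0.69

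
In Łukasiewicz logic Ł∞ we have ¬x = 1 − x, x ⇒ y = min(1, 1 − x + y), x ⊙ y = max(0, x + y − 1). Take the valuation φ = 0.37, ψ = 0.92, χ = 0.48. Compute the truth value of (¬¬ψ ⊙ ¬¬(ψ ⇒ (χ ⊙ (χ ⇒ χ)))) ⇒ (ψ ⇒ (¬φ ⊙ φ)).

¬ψ = 1 − 0.92 = 0.08
¬¬ψ = 1 − 0.08 = 0.92
χ ⇒ χ = min(1, 1 − 0.48 + 0.48) = min(1, 1.00) = 1.00
χ ⊙ (χ ⇒ χ) = max(0, 0.48 + 1.00 − 1) = max(0, 0.48) = 0.48
ψ ⇒ (χ ⊙ (χ ⇒ χ)) = min(1, 1 − 0.92 + 0.48) = min(1, 0.56) = 0.56
¬(ψ ⇒ (χ ⊙ (χ ⇒ χ))) = 1 − 0.56 = 0.44
¬¬(ψ ⇒ (χ ⊙ (χ ⇒ χ))) = 1 − 0.44 = 0.56
¬¬ψ ⊙ ¬¬(ψ ⇒ (χ ⊙ (χ ⇒ χ))) = max(0, 0.92 + 0.56 − 1) = max(0, 0.48) = 0.48
¬φ = 1 − 0.37 = 0.63
¬φ ⊙ φ = max(0, 0.63 + 0.37 − 1) = max(0, 0.00) = 0.00
ψ ⇒ (¬φ ⊙ φ) = min(1, 1 − 0.92 + 0.00) = min(1, 0.08) = 0.08
(¬¬ψ ⊙ ¬¬(ψ ⇒ (χ ⊙ (χ ⇒ χ)))) ⇒ (ψ ⇒ (¬φ ⊙ φ)) = min(1, 1 − 0.48 + 0.08) = min(1, 0.60) = 0.60

0.60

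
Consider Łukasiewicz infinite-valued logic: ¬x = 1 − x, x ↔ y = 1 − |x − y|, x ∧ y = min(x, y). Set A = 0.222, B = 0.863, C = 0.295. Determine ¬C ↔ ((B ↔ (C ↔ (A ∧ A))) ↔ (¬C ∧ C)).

0.654

¬C = 1 − 0.295 = 0.705
A ∧ A = min(0.222, 0.222) = 0.222
C ↔ (A ∧ A) = 1 − |0.295 − 0.222| = 1 − 0.073 = 0.927
B ↔ (C ↔ (A ∧ A)) = 1 − |0.863 − 0.927| = 1 − 0.064 = 0.936
¬C ∧ C = min(0.705, 0.295) = 0.295
(B ↔ (C ↔ (A ∧ A))) ↔ (¬C ∧ C) = 1 − |0.936 − 0.295| = 1 − 0.641 = 0.359
¬C ↔ ((B ↔ (C ↔ (A ∧ A))) ↔ (¬C ∧ C)) = 1 − |0.705 − 0.359| = 1 − 0.346 = 0.654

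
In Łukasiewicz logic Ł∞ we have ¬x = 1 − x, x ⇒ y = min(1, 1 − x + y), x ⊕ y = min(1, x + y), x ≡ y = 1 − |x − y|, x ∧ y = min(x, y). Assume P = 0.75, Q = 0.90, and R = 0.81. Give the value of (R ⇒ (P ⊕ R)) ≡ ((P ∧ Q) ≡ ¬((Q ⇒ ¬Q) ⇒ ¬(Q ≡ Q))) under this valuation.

P ⊕ R = min(1, 0.75 + 0.81) = min(1, 1.56) = 1.00
R ⇒ (P ⊕ R) = min(1, 1 − 0.81 + 1.00) = min(1, 1.19) = 1.00
P ∧ Q = min(0.75, 0.90) = 0.75
¬Q = 1 − 0.90 = 0.10
Q ⇒ ¬Q = min(1, 1 − 0.90 + 0.10) = min(1, 0.20) = 0.20
Q ≡ Q = 1 − |0.90 − 0.90| = 1 − 0.00 = 1.00
¬(Q ≡ Q) = 1 − 1.00 = 0.00
(Q ⇒ ¬Q) ⇒ ¬(Q ≡ Q) = min(1, 1 − 0.20 + 0.00) = min(1, 0.80) = 0.80
¬((Q ⇒ ¬Q) ⇒ ¬(Q ≡ Q)) = 1 − 0.80 = 0.20
(P ∧ Q) ≡ ¬((Q ⇒ ¬Q) ⇒ ¬(Q ≡ Q)) = 1 − |0.75 − 0.20| = 1 − 0.55 = 0.45
(R ⇒ (P ⊕ R)) ≡ ((P ∧ Q) ≡ ¬((Q ⇒ ¬Q) ⇒ ¬(Q ≡ Q))) = 1 − |1.00 − 0.45| = 1 − 0.55 = 0.45

0.45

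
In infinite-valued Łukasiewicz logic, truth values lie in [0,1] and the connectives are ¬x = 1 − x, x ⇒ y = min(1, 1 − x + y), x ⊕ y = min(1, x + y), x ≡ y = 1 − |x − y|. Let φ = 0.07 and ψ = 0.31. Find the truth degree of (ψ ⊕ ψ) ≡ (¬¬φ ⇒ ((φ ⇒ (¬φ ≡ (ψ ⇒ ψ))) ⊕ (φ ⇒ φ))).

ψ ⊕ ψ = min(1, 0.31 + 0.31) = min(1, 0.62) = 0.62
¬φ = 1 − 0.07 = 0.93
¬¬φ = 1 − 0.93 = 0.07
ψ ⇒ ψ = min(1, 1 − 0.31 + 0.31) = min(1, 1.00) = 1.00
¬φ ≡ (ψ ⇒ ψ) = 1 − |0.93 − 1.00| = 1 − 0.07 = 0.93
φ ⇒ (¬φ ≡ (ψ ⇒ ψ)) = min(1, 1 − 0.07 + 0.93) = min(1, 1.86) = 1.00
φ ⇒ φ = min(1, 1 − 0.07 + 0.07) = min(1, 1.00) = 1.00
(φ ⇒ (¬φ ≡ (ψ ⇒ ψ))) ⊕ (φ ⇒ φ) = min(1, 1.00 + 1.00) = min(1, 2.00) = 1.00
¬¬φ ⇒ ((φ ⇒ (¬φ ≡ (ψ ⇒ ψ))) ⊕ (φ ⇒ φ)) = min(1, 1 − 0.07 + 1.00) = min(1, 1.93) = 1.00
(ψ ⊕ ψ) ≡ (¬¬φ ⇒ ((φ ⇒ (¬φ ≡ (ψ ⇒ ψ))) ⊕ (φ ⇒ φ))) = 1 − |0.62 − 1.00| = 1 − 0.38 = 0.62

0.62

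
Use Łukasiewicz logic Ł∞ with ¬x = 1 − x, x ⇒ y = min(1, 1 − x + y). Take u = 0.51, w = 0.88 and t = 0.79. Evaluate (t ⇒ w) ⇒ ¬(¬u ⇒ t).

0.00

t ⇒ w = min(1, 1 − 0.79 + 0.88) = min(1, 1.09) = 1.00
¬u = 1 − 0.51 = 0.49
¬u ⇒ t = min(1, 1 − 0.49 + 0.79) = min(1, 1.30) = 1.00
¬(¬u ⇒ t) = 1 − 1.00 = 0.00
(t ⇒ w) ⇒ ¬(¬u ⇒ t) = min(1, 1 − 1.00 + 0.00) = min(1, 0.00) = 0.00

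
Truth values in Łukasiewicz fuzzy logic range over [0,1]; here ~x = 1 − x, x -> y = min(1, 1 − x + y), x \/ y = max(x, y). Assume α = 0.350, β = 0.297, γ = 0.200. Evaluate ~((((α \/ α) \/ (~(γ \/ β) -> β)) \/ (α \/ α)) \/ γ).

α \/ α = max(0.350, 0.350) = 0.350
γ \/ β = max(0.200, 0.297) = 0.297
~(γ \/ β) = 1 − 0.297 = 0.703
~(γ \/ β) -> β = min(1, 1 − 0.703 + 0.297) = min(1, 0.594) = 0.594
(α \/ α) \/ (~(γ \/ β) -> β) = max(0.350, 0.594) = 0.594
((α \/ α) \/ (~(γ \/ β) -> β)) \/ (α \/ α) = max(0.594, 0.350) = 0.594
(((α \/ α) \/ (~(γ \/ β) -> β)) \/ (α \/ α)) \/ γ = max(0.594, 0.200) = 0.594
~((((α \/ α) \/ (~(γ \/ β) -> β)) \/ (α \/ α)) \/ γ) = 1 − 0.594 = 0.406

0.406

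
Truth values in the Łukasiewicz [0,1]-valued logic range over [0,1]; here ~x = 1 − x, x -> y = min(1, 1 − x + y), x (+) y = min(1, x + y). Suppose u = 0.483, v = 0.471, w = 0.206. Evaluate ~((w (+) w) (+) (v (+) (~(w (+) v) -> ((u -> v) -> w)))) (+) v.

0.471

w (+) w = min(1, 0.206 + 0.206) = min(1, 0.412) = 0.412
w (+) v = min(1, 0.206 + 0.471) = min(1, 0.677) = 0.677
~(w (+) v) = 1 − 0.677 = 0.323
u -> v = min(1, 1 − 0.483 + 0.471) = min(1, 0.988) = 0.988
(u -> v) -> w = min(1, 1 − 0.988 + 0.206) = min(1, 0.218) = 0.218
~(w (+) v) -> ((u -> v) -> w) = min(1, 1 − 0.323 + 0.218) = min(1, 0.895) = 0.895
v (+) (~(w (+) v) -> ((u -> v) -> w)) = min(1, 0.471 + 0.895) = min(1, 1.366) = 1.000
(w (+) w) (+) (v (+) (~(w (+) v) -> ((u -> v) -> w))) = min(1, 0.412 + 1.000) = min(1, 1.412) = 1.000
~((w (+) w) (+) (v (+) (~(w (+) v) -> ((u -> v) -> w)))) = 1 − 1.000 = 0.000
~((w (+) w) (+) (v (+) (~(w (+) v) -> ((u -> v) -> w)))) (+) v = min(1, 0.000 + 0.471) = min(1, 0.471) = 0.471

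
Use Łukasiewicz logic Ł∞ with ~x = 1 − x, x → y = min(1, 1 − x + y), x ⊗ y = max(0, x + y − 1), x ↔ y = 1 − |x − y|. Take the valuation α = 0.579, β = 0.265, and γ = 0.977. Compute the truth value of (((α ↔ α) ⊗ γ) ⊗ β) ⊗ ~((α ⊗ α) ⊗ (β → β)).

α ↔ α = 1 − |0.579 − 0.579| = 1 − 0.000 = 1.000
(α ↔ α) ⊗ γ = max(0, 1.000 + 0.977 − 1) = max(0, 0.977) = 0.977
((α ↔ α) ⊗ γ) ⊗ β = max(0, 0.977 + 0.265 − 1) = max(0, 0.242) = 0.242
α ⊗ α = max(0, 0.579 + 0.579 − 1) = max(0, 0.158) = 0.158
β → β = min(1, 1 − 0.265 + 0.265) = min(1, 1.000) = 1.000
(α ⊗ α) ⊗ (β → β) = max(0, 0.158 + 1.000 − 1) = max(0, 0.158) = 0.158
~((α ⊗ α) ⊗ (β → β)) = 1 − 0.158 = 0.842
(((α ↔ α) ⊗ γ) ⊗ β) ⊗ ~((α ⊗ α) ⊗ (β → β)) = max(0, 0.242 + 0.842 − 1) = max(0, 0.084) = 0.084

0.084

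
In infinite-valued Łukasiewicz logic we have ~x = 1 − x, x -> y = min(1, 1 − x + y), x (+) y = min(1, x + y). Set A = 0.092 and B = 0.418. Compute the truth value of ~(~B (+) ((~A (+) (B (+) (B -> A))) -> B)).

0.000

~B = 1 − 0.418 = 0.582
~A = 1 − 0.092 = 0.908
B -> A = min(1, 1 − 0.418 + 0.092) = min(1, 0.674) = 0.674
B (+) (B -> A) = min(1, 0.418 + 0.674) = min(1, 1.092) = 1.000
~A (+) (B (+) (B -> A)) = min(1, 0.908 + 1.000) = min(1, 1.908) = 1.000
(~A (+) (B (+) (B -> A))) -> B = min(1, 1 − 1.000 + 0.418) = min(1, 0.418) = 0.418
~B (+) ((~A (+) (B (+) (B -> A))) -> B) = min(1, 0.582 + 0.418) = min(1, 1.000) = 1.000
~(~B (+) ((~A (+) (B (+) (B -> A))) -> B)) = 1 − 1.000 = 0.000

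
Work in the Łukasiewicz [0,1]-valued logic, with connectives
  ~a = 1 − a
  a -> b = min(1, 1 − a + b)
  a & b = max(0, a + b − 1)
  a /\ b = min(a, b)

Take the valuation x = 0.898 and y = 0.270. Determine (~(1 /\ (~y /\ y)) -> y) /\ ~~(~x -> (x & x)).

~y = 1 − 0.270 = 0.730
~y /\ y = min(0.730, 0.270) = 0.270
1 /\ (~y /\ y) = min(1.000, 0.270) = 0.270
~(1 /\ (~y /\ y)) = 1 − 0.270 = 0.730
~(1 /\ (~y /\ y)) -> y = min(1, 1 − 0.730 + 0.270) = min(1, 0.540) = 0.540
~x = 1 − 0.898 = 0.102
x & x = max(0, 0.898 + 0.898 − 1) = max(0, 0.796) = 0.796
~x -> (x & x) = min(1, 1 − 0.102 + 0.796) = min(1, 1.694) = 1.000
~(~x -> (x & x)) = 1 − 1.000 = 0.000
~~(~x -> (x & x)) = 1 − 0.000 = 1.000
(~(1 /\ (~y /\ y)) -> y) /\ ~~(~x -> (x & x)) = min(0.540, 1.000) = 0.540

0.540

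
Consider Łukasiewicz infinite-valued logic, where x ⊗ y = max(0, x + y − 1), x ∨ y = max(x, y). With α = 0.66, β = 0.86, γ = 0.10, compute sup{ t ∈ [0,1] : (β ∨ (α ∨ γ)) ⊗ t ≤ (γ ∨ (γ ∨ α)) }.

α ∨ γ = max(0.66, 0.10) = 0.66
β ∨ (α ∨ γ) = max(0.86, 0.66) = 0.86
So the left factor is β ∨ (α ∨ γ) = 0.86.
γ ∨ α = max(0.10, 0.66) = 0.66
γ ∨ (γ ∨ α) = max(0.10, 0.66) = 0.66
So the right-hand bound is γ ∨ (γ ∨ α) = 0.66.
The residuum of the Łukasiewicz t-norm gives the supremum: min(1, 1 − 0.86 + 0.66).
1 − 0.86 + 0.66 = 0.80, so t = min(1, 0.80) = 0.80.
Check: 0.86 ⊗ 0.80 = max(0, 0.66) = 0.66 ≤ 0.66.

0.80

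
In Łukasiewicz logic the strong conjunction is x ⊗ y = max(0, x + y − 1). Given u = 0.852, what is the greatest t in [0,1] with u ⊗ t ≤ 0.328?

0.476

The residuum of the Łukasiewicz t-norm gives the supremum: min(1, 1 − 0.852 + 0.328).
1 − 0.852 + 0.328 = 0.476, so t = min(1, 0.476) = 0.476.
Check: 0.852 ⊗ 0.476 = max(0, 0.328) = 0.328 ≤ 0.328.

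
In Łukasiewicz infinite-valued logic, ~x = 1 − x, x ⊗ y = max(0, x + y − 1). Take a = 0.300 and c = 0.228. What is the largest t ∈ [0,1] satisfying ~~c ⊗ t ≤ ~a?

1.000

~c = 1 − 0.228 = 0.772
~~c = 1 − 0.772 = 0.228
So the left factor is ~~c = 0.228.
~a = 1 − 0.300 = 0.700
So the right-hand bound is ~a = 0.700.
The residuum of the Łukasiewicz t-norm gives the supremum: min(1, 1 − 0.228 + 0.700).
1 − 0.228 + 0.700 = 1.472, so t = min(1, 1.472) = 1.000.
Check: 0.228 ⊗ 1.000 = max(0, 0.228) = 0.228 ≤ 0.700.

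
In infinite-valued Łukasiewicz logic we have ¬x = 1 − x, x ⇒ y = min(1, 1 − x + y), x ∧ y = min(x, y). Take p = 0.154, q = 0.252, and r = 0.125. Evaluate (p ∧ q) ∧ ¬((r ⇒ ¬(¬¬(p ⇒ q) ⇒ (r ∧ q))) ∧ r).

0.154

p ∧ q = min(0.154, 0.252) = 0.154
p ⇒ q = min(1, 1 − 0.154 + 0.252) = min(1, 1.098) = 1.000
¬(p ⇒ q) = 1 − 1.000 = 0.000
¬¬(p ⇒ q) = 1 − 0.000 = 1.000
r ∧ q = min(0.125, 0.252) = 0.125
¬¬(p ⇒ q) ⇒ (r ∧ q) = min(1, 1 − 1.000 + 0.125) = min(1, 0.125) = 0.125
¬(¬¬(p ⇒ q) ⇒ (r ∧ q)) = 1 − 0.125 = 0.875
r ⇒ ¬(¬¬(p ⇒ q) ⇒ (r ∧ q)) = min(1, 1 − 0.125 + 0.875) = min(1, 1.750) = 1.000
(r ⇒ ¬(¬¬(p ⇒ q) ⇒ (r ∧ q))) ∧ r = min(1.000, 0.125) = 0.125
¬((r ⇒ ¬(¬¬(p ⇒ q) ⇒ (r ∧ q))) ∧ r) = 1 − 0.125 = 0.875
(p ∧ q) ∧ ¬((r ⇒ ¬(¬¬(p ⇒ q) ⇒ (r ∧ q))) ∧ r) = min(0.154, 0.875) = 0.154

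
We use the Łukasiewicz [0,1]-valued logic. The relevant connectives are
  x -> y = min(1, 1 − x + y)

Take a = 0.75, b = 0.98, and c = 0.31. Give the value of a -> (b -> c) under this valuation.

b -> c = min(1, 1 − 0.98 + 0.31) = min(1, 0.33) = 0.33
a -> (b -> c) = min(1, 1 − 0.75 + 0.33) = min(1, 0.58) = 0.58

0.58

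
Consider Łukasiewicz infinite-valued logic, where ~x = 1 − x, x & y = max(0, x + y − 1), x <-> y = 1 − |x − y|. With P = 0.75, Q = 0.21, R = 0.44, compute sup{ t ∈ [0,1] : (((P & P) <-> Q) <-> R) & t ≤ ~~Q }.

0.48

P & P = max(0, 0.75 + 0.75 − 1) = max(0, 0.50) = 0.50
(P & P) <-> Q = 1 − |0.50 − 0.21| = 1 − 0.29 = 0.71
((P & P) <-> Q) <-> R = 1 − |0.71 − 0.44| = 1 − 0.27 = 0.73
So the left factor is ((P & P) <-> Q) <-> R = 0.73.
~Q = 1 − 0.21 = 0.79
~~Q = 1 − 0.79 = 0.21
So the right-hand bound is ~~Q = 0.21.
The residuum of the Łukasiewicz t-norm gives the supremum: min(1, 1 − 0.73 + 0.21).
1 − 0.73 + 0.21 = 0.48, so t = min(1, 0.48) = 0.48.
Check: 0.73 & 0.48 = max(0, 0.21) = 0.21 ≤ 0.21.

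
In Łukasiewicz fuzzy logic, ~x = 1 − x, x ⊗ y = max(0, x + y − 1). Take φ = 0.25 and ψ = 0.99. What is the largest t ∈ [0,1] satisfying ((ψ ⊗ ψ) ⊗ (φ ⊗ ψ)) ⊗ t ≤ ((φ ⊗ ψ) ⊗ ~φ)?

0.78

ψ ⊗ ψ = max(0, 0.99 + 0.99 − 1) = max(0, 0.98) = 0.98
φ ⊗ ψ = max(0, 0.25 + 0.99 − 1) = max(0, 0.24) = 0.24
(ψ ⊗ ψ) ⊗ (φ ⊗ ψ) = max(0, 0.98 + 0.24 − 1) = max(0, 0.22) = 0.22
So the left factor is (ψ ⊗ ψ) ⊗ (φ ⊗ ψ) = 0.22.
~φ = 1 − 0.25 = 0.75
(φ ⊗ ψ) ⊗ ~φ = max(0, 0.24 + 0.75 − 1) = max(0, -0.01) = 0.00
So the right-hand bound is (φ ⊗ ψ) ⊗ ~φ = 0.00.
The residuum of the Łukasiewicz t-norm gives the supremum: min(1, 1 − 0.22 + 0.00).
1 − 0.22 + 0.00 = 0.78, so t = min(1, 0.78) = 0.78.
Check: 0.22 ⊗ 0.78 = max(0, 0.00) = 0.00 ≤ 0.00.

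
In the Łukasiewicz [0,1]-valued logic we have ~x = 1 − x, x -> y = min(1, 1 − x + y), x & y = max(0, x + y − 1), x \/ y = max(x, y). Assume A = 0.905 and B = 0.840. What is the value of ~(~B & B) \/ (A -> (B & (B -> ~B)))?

1.000

~B = 1 − 0.840 = 0.160
~B & B = max(0, 0.160 + 0.840 − 1) = max(0, 0.000) = 0.000
~(~B & B) = 1 − 0.000 = 1.000
B -> ~B = min(1, 1 − 0.840 + 0.160) = min(1, 0.320) = 0.320
B & (B -> ~B) = max(0, 0.840 + 0.320 − 1) = max(0, 0.160) = 0.160
A -> (B & (B -> ~B)) = min(1, 1 − 0.905 + 0.160) = min(1, 0.255) = 0.255
~(~B & B) \/ (A -> (B & (B -> ~B))) = max(1.000, 0.255) = 1.000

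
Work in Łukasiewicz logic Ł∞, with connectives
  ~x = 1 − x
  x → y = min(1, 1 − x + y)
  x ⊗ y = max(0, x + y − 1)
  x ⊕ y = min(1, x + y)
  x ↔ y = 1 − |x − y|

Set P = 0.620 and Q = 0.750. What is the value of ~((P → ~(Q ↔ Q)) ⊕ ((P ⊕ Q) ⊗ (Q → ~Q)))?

0.120

Q ↔ Q = 1 − |0.750 − 0.750| = 1 − 0.000 = 1.000
~(Q ↔ Q) = 1 − 1.000 = 0.000
P → ~(Q ↔ Q) = min(1, 1 − 0.620 + 0.000) = min(1, 0.380) = 0.380
P ⊕ Q = min(1, 0.620 + 0.750) = min(1, 1.370) = 1.000
~Q = 1 − 0.750 = 0.250
Q → ~Q = min(1, 1 − 0.750 + 0.250) = min(1, 0.500) = 0.500
(P ⊕ Q) ⊗ (Q → ~Q) = max(0, 1.000 + 0.500 − 1) = max(0, 0.500) = 0.500
(P → ~(Q ↔ Q)) ⊕ ((P ⊕ Q) ⊗ (Q → ~Q)) = min(1, 0.380 + 0.500) = min(1, 0.880) = 0.880
~((P → ~(Q ↔ Q)) ⊕ ((P ⊕ Q) ⊗ (Q → ~Q))) = 1 − 0.880 = 0.120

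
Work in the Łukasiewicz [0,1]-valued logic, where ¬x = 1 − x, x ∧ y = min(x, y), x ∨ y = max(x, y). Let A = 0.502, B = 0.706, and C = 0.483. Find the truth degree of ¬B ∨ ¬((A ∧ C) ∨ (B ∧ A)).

¬B = 1 − 0.706 = 0.294
A ∧ C = min(0.502, 0.483) = 0.483
B ∧ A = min(0.706, 0.502) = 0.502
(A ∧ C) ∨ (B ∧ A) = max(0.483, 0.502) = 0.502
¬((A ∧ C) ∨ (B ∧ A)) = 1 − 0.502 = 0.498
¬B ∨ ¬((A ∧ C) ∨ (B ∧ A)) = max(0.294, 0.498) = 0.498

0.498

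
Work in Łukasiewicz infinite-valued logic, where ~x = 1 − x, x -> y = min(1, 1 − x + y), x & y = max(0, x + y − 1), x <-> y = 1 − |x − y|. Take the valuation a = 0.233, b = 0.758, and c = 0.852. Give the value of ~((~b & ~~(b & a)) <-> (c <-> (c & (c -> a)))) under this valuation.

0.381

~b = 1 − 0.758 = 0.242
b & a = max(0, 0.758 + 0.233 − 1) = max(0, -0.009) = 0.000
~(b & a) = 1 − 0.000 = 1.000
~~(b & a) = 1 − 1.000 = 0.000
~b & ~~(b & a) = max(0, 0.242 + 0.000 − 1) = max(0, -0.758) = 0.000
c -> a = min(1, 1 − 0.852 + 0.233) = min(1, 0.381) = 0.381
c & (c -> a) = max(0, 0.852 + 0.381 − 1) = max(0, 0.233) = 0.233
c <-> (c & (c -> a)) = 1 − |0.852 − 0.233| = 1 − 0.619 = 0.381
(~b & ~~(b & a)) <-> (c <-> (c & (c -> a))) = 1 − |0.000 − 0.381| = 1 − 0.381 = 0.619
~((~b & ~~(b & a)) <-> (c <-> (c & (c -> a)))) = 1 − 0.619 = 0.381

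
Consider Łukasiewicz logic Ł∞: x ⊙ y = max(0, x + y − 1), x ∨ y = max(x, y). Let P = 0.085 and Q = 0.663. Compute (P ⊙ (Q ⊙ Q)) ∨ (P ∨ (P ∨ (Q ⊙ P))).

0.085

Q ⊙ Q = max(0, 0.663 + 0.663 − 1) = max(0, 0.326) = 0.326
P ⊙ (Q ⊙ Q) = max(0, 0.085 + 0.326 − 1) = max(0, -0.589) = 0.000
Q ⊙ P = max(0, 0.663 + 0.085 − 1) = max(0, -0.252) = 0.000
P ∨ (Q ⊙ P) = max(0.085, 0.000) = 0.085
P ∨ (P ∨ (Q ⊙ P)) = max(0.085, 0.085) = 0.085
(P ⊙ (Q ⊙ Q)) ∨ (P ∨ (P ∨ (Q ⊙ P))) = max(0.000, 0.085) = 0.085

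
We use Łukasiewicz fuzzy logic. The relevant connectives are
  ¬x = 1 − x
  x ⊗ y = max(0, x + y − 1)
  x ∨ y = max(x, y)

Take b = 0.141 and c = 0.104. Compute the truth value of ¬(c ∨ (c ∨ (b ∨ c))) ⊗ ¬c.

0.755

b ∨ c = max(0.141, 0.104) = 0.141
c ∨ (b ∨ c) = max(0.104, 0.141) = 0.141
c ∨ (c ∨ (b ∨ c)) = max(0.104, 0.141) = 0.141
¬(c ∨ (c ∨ (b ∨ c))) = 1 − 0.141 = 0.859
¬c = 1 − 0.104 = 0.896
¬(c ∨ (c ∨ (b ∨ c))) ⊗ ¬c = max(0, 0.859 + 0.896 − 1) = max(0, 0.755) = 0.755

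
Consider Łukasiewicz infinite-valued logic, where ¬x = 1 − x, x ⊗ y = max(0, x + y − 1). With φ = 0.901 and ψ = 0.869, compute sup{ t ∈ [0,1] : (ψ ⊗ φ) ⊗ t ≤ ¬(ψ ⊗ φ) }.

ψ ⊗ φ = max(0, 0.869 + 0.901 − 1) = max(0, 0.770) = 0.770
So the left factor is ψ ⊗ φ = 0.770.
¬(ψ ⊗ φ) = 1 − 0.770 = 0.230
So the right-hand bound is ¬(ψ ⊗ φ) = 0.230.
The residuum of the Łukasiewicz t-norm gives the supremum: min(1, 1 − 0.770 + 0.230).
1 − 0.770 + 0.230 = 0.460, so t = min(1, 0.460) = 0.460.
Check: 0.770 ⊗ 0.460 = max(0, 0.230) = 0.230 ≤ 0.230.

0.460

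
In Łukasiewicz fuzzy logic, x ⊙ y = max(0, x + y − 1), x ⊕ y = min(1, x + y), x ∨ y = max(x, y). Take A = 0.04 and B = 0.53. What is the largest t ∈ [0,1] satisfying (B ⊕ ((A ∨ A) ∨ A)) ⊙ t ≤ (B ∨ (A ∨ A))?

A ∨ A = max(0.04, 0.04) = 0.04
(A ∨ A) ∨ A = max(0.04, 0.04) = 0.04
B ⊕ ((A ∨ A) ∨ A) = min(1, 0.53 + 0.04) = min(1, 0.57) = 0.57
So the left factor is B ⊕ ((A ∨ A) ∨ A) = 0.57.
B ∨ (A ∨ A) = max(0.53, 0.04) = 0.53
So the right-hand bound is B ∨ (A ∨ A) = 0.53.
The residuum of the Łukasiewicz t-norm gives the supremum: min(1, 1 − 0.57 + 0.53).
1 − 0.57 + 0.53 = 0.96, so t = min(1, 0.96) = 0.96.
Check: 0.57 ⊙ 0.96 = max(0, 0.53) = 0.53 ≤ 0.53.

0.96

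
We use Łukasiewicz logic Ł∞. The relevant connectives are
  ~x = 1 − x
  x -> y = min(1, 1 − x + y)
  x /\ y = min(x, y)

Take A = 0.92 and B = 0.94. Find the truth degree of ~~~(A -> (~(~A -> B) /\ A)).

~A = 1 − 0.92 = 0.08
~A -> B = min(1, 1 − 0.08 + 0.94) = min(1, 1.86) = 1.00
~(~A -> B) = 1 − 1.00 = 0.00
~(~A -> B) /\ A = min(0.00, 0.92) = 0.00
A -> (~(~A -> B) /\ A) = min(1, 1 − 0.92 + 0.00) = min(1, 0.08) = 0.08
~(A -> (~(~A -> B) /\ A)) = 1 − 0.08 = 0.92
~~(A -> (~(~A -> B) /\ A)) = 1 − 0.92 = 0.08
~~~(A -> (~(~A -> B) /\ A)) = 1 − 0.08 = 0.92

0.92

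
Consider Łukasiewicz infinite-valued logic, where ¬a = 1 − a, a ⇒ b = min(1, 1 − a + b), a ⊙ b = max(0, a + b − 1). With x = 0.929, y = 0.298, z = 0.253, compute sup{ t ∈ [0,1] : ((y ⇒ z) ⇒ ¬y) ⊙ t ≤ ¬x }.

y ⇒ z = min(1, 1 − 0.298 + 0.253) = min(1, 0.955) = 0.955
¬y = 1 − 0.298 = 0.702
(y ⇒ z) ⇒ ¬y = min(1, 1 − 0.955 + 0.702) = min(1, 0.747) = 0.747
So the left factor is (y ⇒ z) ⇒ ¬y = 0.747.
¬x = 1 − 0.929 = 0.071
So the right-hand bound is ¬x = 0.071.
The residuum of the Łukasiewicz t-norm gives the supremum: min(1, 1 − 0.747 + 0.071).
1 − 0.747 + 0.071 = 0.324, so t = min(1, 0.324) = 0.324.
Check: 0.747 ⊙ 0.324 = max(0, 0.071) = 0.071 ≤ 0.071.

0.324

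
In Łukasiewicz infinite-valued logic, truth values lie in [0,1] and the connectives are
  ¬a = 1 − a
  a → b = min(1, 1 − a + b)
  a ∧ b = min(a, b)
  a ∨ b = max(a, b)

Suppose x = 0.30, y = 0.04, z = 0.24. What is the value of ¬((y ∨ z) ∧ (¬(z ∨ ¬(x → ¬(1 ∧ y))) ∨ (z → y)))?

y ∨ z = max(0.04, 0.24) = 0.24
1 ∧ y = min(1.00, 0.04) = 0.04
¬(1 ∧ y) = 1 − 0.04 = 0.96
x → ¬(1 ∧ y) = min(1, 1 − 0.30 + 0.96) = min(1, 1.66) = 1.00
¬(x → ¬(1 ∧ y)) = 1 − 1.00 = 0.00
z ∨ ¬(x → ¬(1 ∧ y)) = max(0.24, 0.00) = 0.24
¬(z ∨ ¬(x → ¬(1 ∧ y))) = 1 − 0.24 = 0.76
z → y = min(1, 1 − 0.24 + 0.04) = min(1, 0.80) = 0.80
¬(z ∨ ¬(x → ¬(1 ∧ y))) ∨ (z → y) = max(0.76, 0.80) = 0.80
(y ∨ z) ∧ (¬(z ∨ ¬(x → ¬(1 ∧ y))) ∨ (z → y)) = min(0.24, 0.80) = 0.24
¬((y ∨ z) ∧ (¬(z ∨ ¬(x → ¬(1 ∧ y))) ∨ (z → y))) = 1 − 0.24 = 0.76

0.76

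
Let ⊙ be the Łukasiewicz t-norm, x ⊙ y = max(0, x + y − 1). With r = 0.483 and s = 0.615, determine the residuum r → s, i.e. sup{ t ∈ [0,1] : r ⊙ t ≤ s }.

The residuum of the Łukasiewicz t-norm gives the supremum: min(1, 1 − 0.483 + 0.615).
1 − 0.483 + 0.615 = 1.132, so t = min(1, 1.132) = 1.000.
Check: 0.483 ⊙ 1.000 = max(0, 0.483) = 0.483 ≤ 0.615.

1.000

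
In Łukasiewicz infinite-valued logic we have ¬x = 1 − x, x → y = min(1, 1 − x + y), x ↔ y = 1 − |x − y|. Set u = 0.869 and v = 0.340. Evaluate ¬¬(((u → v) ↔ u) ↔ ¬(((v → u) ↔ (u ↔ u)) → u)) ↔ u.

u → v = min(1, 1 − 0.869 + 0.340) = min(1, 0.471) = 0.471
(u → v) ↔ u = 1 − |0.471 − 0.869| = 1 − 0.398 = 0.602
v → u = min(1, 1 − 0.340 + 0.869) = min(1, 1.529) = 1.000
u ↔ u = 1 − |0.869 − 0.869| = 1 − 0.000 = 1.000
(v → u) ↔ (u ↔ u) = 1 − |1.000 − 1.000| = 1 − 0.000 = 1.000
((v → u) ↔ (u ↔ u)) → u = min(1, 1 − 1.000 + 0.869) = min(1, 0.869) = 0.869
¬(((v → u) ↔ (u ↔ u)) → u) = 1 − 0.869 = 0.131
((u → v) ↔ u) ↔ ¬(((v → u) ↔ (u ↔ u)) → u) = 1 − |0.602 − 0.131| = 1 − 0.471 = 0.529
¬(((u → v) ↔ u) ↔ ¬(((v → u) ↔ (u ↔ u)) → u)) = 1 − 0.529 = 0.471
¬¬(((u → v) ↔ u) ↔ ¬(((v → u) ↔ (u ↔ u)) → u)) = 1 − 0.471 = 0.529
¬¬(((u → v) ↔ u) ↔ ¬(((v → u) ↔ (u ↔ u)) → u)) ↔ u = 1 − |0.529 − 0.869| = 1 − 0.340 = 0.660

0.660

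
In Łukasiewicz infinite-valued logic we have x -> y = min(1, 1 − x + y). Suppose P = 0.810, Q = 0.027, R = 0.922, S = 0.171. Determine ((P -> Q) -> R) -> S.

P -> Q = min(1, 1 − 0.810 + 0.027) = min(1, 0.217) = 0.217
(P -> Q) -> R = min(1, 1 − 0.217 + 0.922) = min(1, 1.705) = 1.000
((P -> Q) -> R) -> S = min(1, 1 − 1.000 + 0.171) = min(1, 0.171) = 0.171

0.171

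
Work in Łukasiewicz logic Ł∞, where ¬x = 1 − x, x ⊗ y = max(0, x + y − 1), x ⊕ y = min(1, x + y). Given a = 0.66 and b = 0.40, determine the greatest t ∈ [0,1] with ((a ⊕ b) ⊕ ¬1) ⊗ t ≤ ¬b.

a ⊕ b = min(1, 0.66 + 0.40) = min(1, 1.06) = 1.00
¬1 = 1 − 1.00 = 0.00
(a ⊕ b) ⊕ ¬1 = min(1, 1.00 + 0.00) = min(1, 1.00) = 1.00
So the left factor is (a ⊕ b) ⊕ ¬1 = 1.00.
¬b = 1 − 0.40 = 0.60
So the right-hand bound is ¬b = 0.60.
The residuum of the Łukasiewicz t-norm gives the supremum: min(1, 1 − 1.00 + 0.60).
1 − 1.00 + 0.60 = 0.60, so t = min(1, 0.60) = 0.60.
Check: 1.00 ⊗ 0.60 = max(0, 0.60) = 0.60 ≤ 0.60.

0.60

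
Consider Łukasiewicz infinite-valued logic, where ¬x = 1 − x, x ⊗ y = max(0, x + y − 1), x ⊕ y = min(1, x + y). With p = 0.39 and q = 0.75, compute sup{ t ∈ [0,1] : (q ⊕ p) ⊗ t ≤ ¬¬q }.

q ⊕ p = min(1, 0.75 + 0.39) = min(1, 1.14) = 1.00
So the left factor is q ⊕ p = 1.00.
¬q = 1 − 0.75 = 0.25
¬¬q = 1 − 0.25 = 0.75
So the right-hand bound is ¬¬q = 0.75.
The residuum of the Łukasiewicz t-norm gives the supremum: min(1, 1 − 1.00 + 0.75).
1 − 1.00 + 0.75 = 0.75, so t = min(1, 0.75) = 0.75.
Check: 1.00 ⊗ 0.75 = max(0, 0.75) = 0.75 ≤ 0.75.

0.75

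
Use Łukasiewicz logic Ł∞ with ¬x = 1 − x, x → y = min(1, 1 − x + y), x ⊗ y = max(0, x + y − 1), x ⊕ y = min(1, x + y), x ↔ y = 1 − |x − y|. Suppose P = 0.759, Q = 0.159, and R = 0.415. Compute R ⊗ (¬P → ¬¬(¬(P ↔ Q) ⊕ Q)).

¬P = 1 − 0.759 = 0.241
P ↔ Q = 1 − |0.759 − 0.159| = 1 − 0.600 = 0.400
¬(P ↔ Q) = 1 − 0.400 = 0.600
¬(P ↔ Q) ⊕ Q = min(1, 0.600 + 0.159) = min(1, 0.759) = 0.759
¬(¬(P ↔ Q) ⊕ Q) = 1 − 0.759 = 0.241
¬¬(¬(P ↔ Q) ⊕ Q) = 1 − 0.241 = 0.759
¬P → ¬¬(¬(P ↔ Q) ⊕ Q) = min(1, 1 − 0.241 + 0.759) = min(1, 1.518) = 1.000
R ⊗ (¬P → ¬¬(¬(P ↔ Q) ⊕ Q)) = max(0, 0.415 + 1.000 − 1) = max(0, 0.415) = 0.415

0.415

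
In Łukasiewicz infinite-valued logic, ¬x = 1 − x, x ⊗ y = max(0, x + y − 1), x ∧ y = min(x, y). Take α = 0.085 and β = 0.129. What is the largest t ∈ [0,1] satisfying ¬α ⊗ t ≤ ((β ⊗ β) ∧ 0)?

¬α = 1 − 0.085 = 0.915
So the left factor is ¬α = 0.915.
β ⊗ β = max(0, 0.129 + 0.129 − 1) = max(0, -0.742) = 0.000
(β ⊗ β) ∧ 0 = min(0.000, 0.000) = 0.000
So the right-hand bound is (β ⊗ β) ∧ 0 = 0.000.
The residuum of the Łukasiewicz t-norm gives the supremum: min(1, 1 − 0.915 + 0.000).
1 − 0.915 + 0.000 = 0.085, so t = min(1, 0.085) = 0.085.
Check: 0.915 ⊗ 0.085 = max(0, 0.000) = 0.000 ≤ 0.000.

0.085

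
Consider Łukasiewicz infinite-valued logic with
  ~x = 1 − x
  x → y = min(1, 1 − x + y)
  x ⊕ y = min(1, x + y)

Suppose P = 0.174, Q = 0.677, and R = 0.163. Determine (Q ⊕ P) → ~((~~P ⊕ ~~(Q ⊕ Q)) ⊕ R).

Q ⊕ P = min(1, 0.677 + 0.174) = min(1, 0.851) = 0.851
~P = 1 − 0.174 = 0.826
~~P = 1 − 0.826 = 0.174
Q ⊕ Q = min(1, 0.677 + 0.677) = min(1, 1.354) = 1.000
~(Q ⊕ Q) = 1 − 1.000 = 0.000
~~(Q ⊕ Q) = 1 − 0.000 = 1.000
~~P ⊕ ~~(Q ⊕ Q) = min(1, 0.174 + 1.000) = min(1, 1.174) = 1.000
(~~P ⊕ ~~(Q ⊕ Q)) ⊕ R = min(1, 1.000 + 0.163) = min(1, 1.163) = 1.000
~((~~P ⊕ ~~(Q ⊕ Q)) ⊕ R) = 1 − 1.000 = 0.000
(Q ⊕ P) → ~((~~P ⊕ ~~(Q ⊕ Q)) ⊕ R) = min(1, 1 − 0.851 + 0.000) = min(1, 0.149) = 0.149

0.149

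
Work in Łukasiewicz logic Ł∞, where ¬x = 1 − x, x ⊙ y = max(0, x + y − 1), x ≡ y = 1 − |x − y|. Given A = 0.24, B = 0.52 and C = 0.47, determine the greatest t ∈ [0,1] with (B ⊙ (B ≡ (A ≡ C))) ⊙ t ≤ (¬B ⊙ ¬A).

A ≡ C = 1 − |0.24 − 0.47| = 1 − 0.23 = 0.77
B ≡ (A ≡ C) = 1 − |0.52 − 0.77| = 1 − 0.25 = 0.75
B ⊙ (B ≡ (A ≡ C)) = max(0, 0.52 + 0.75 − 1) = max(0, 0.27) = 0.27
So the left factor is B ⊙ (B ≡ (A ≡ C)) = 0.27.
¬B = 1 − 0.52 = 0.48
¬A = 1 − 0.24 = 0.76
¬B ⊙ ¬A = max(0, 0.48 + 0.76 − 1) = max(0, 0.24) = 0.24
So the right-hand bound is ¬B ⊙ ¬A = 0.24.
The residuum of the Łukasiewicz t-norm gives the supremum: min(1, 1 − 0.27 + 0.24).
1 − 0.27 + 0.24 = 0.97, so t = min(1, 0.97) = 0.97.
Check: 0.27 ⊙ 0.97 = max(0, 0.24) = 0.24 ≤ 0.24.

0.97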